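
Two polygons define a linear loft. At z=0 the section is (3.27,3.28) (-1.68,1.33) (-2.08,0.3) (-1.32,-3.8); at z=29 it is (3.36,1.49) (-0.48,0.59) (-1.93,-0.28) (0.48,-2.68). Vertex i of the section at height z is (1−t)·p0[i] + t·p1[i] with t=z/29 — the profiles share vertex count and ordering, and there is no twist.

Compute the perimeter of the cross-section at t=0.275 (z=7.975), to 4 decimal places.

Cross-section at t=0.275: each vertex is (1-t)·p0[i] + t·p1[i].
  v1: (1-0.275)·(3.27,3.28) + 0.275·(3.36,1.49) = (3.2948,2.7877)
  v2: (1-0.275)·(-1.68,1.33) + 0.275·(-0.48,0.59) = (-1.3500,1.1265)
  v3: (1-0.275)·(-2.08,0.3) + 0.275·(-1.93,-0.28) = (-2.0388,0.1405)
  v4: (1-0.275)·(-1.32,-3.8) + 0.275·(0.48,-2.68) = (-0.8250,-3.4920)
Perimeter = Σ |v_{i+1} − v_i|:
  edge 1→2: √(-4.6448² + -1.6612²) = 4.9329 (running 4.9329)
  edge 2→3: √(-0.6888² + -0.9860²) = 1.2027 (running 6.1356)
  edge 3→4: √(1.2138² + -3.6325²) = 3.8299 (running 9.9655)
  edge 4→1: √(4.1197² + 6.2797²) = 7.5105 (running 17.4760)
Perimeter = 17.4760

Perimeter at t=0.275: 17.4760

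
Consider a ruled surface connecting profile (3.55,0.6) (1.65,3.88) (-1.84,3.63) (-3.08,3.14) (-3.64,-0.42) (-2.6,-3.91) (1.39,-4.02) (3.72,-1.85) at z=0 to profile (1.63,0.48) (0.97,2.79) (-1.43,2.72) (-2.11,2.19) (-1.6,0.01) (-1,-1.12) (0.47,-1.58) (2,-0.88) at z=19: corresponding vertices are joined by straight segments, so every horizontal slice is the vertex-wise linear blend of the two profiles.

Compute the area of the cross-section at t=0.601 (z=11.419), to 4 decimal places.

Cross-section at t=0.601: each vertex is (1-t)·p0[i] + t·p1[i].
  v1: (1-0.601)·(3.55,0.6) + 0.601·(1.63,0.48) = (2.3961,0.5279)
  v2: (1-0.601)·(1.65,3.88) + 0.601·(0.97,2.79) = (1.2413,3.2249)
  v3: (1-0.601)·(-1.84,3.63) + 0.601·(-1.43,2.72) = (-1.5936,3.0831)
  v4: (1-0.601)·(-3.08,3.14) + 0.601·(-2.11,2.19) = (-2.4970,2.5690)
  v5: (1-0.601)·(-3.64,-0.42) + 0.601·(-1.6,0.01) = (-2.4140,-0.1616)
  v6: (1-0.601)·(-2.6,-3.91) + 0.601·(-1,-1.12) = (-1.6384,-2.2332)
  v7: (1-0.601)·(1.39,-4.02) + 0.601·(0.47,-1.58) = (0.8371,-2.5536)
  v8: (1-0.601)·(3.72,-1.85) + 0.601·(2,-0.88) = (2.6863,-1.2670)
Shoelace sum Σ(x_i·y_{i+1} − x_{i+1}·y_i):
  i=1: 2.3961·3.2249 − 1.2413·0.5279 = +7.0719 (running +7.0719)
  i=2: 1.2413·3.0831 − -1.5936·3.2249 = +8.9663 (running +16.0382)
  i=3: -1.5936·2.5690 − -2.4970·3.0831 = +3.6046 (running +19.6427)
  i=4: -2.4970·-0.1616 − -2.4140·2.5690 = +6.6050 (running +26.2477)
  i=5: -2.4140·-2.2332 − -1.6384·-0.1616 = +5.1262 (running +31.3739)
  i=6: -1.6384·-2.5536 − 0.8371·-2.2332 = +6.0531 (running +37.4270)
  i=7: 0.8371·-1.2670 − 2.6863·-2.5536 = +5.7990 (running +43.2260)
  i=8: 2.6863·0.5279 − 2.3961·-1.2670 = +4.4539 (running +47.6799)
Area = |Σ|/2 = |47.6799|/2 = 23.8400

Area at t=0.601: 23.8400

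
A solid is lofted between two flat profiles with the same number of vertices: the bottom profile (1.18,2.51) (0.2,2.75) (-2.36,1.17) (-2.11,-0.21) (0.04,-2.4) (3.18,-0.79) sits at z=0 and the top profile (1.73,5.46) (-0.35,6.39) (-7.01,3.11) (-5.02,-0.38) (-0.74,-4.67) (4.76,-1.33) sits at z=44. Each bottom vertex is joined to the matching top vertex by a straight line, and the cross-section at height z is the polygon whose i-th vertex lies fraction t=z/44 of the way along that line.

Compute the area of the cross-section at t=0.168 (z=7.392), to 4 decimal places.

Cross-section at t=0.168: each vertex is (1-t)·p0[i] + t·p1[i].
  v1: (1-0.168)·(1.18,2.51) + 0.168·(1.73,5.46) = (1.2724,3.0056)
  v2: (1-0.168)·(0.2,2.75) + 0.168·(-0.35,6.39) = (0.1076,3.3615)
  v3: (1-0.168)·(-2.36,1.17) + 0.168·(-7.01,3.11) = (-3.1412,1.4959)
  v4: (1-0.168)·(-2.11,-0.21) + 0.168·(-5.02,-0.38) = (-2.5989,-0.2386)
  v5: (1-0.168)·(0.04,-2.4) + 0.168·(-0.74,-4.67) = (-0.0910,-2.7814)
  v6: (1-0.168)·(3.18,-0.79) + 0.168·(4.76,-1.33) = (3.4454,-0.8807)
Shoelace sum Σ(x_i·y_{i+1} − x_{i+1}·y_i):
  i=1: 1.2724·3.3615 − 0.1076·3.0056 = +3.9538 (running +3.9538)
  i=2: 0.1076·1.4959 − -3.1412·3.3615 = +10.7202 (running +14.6740)
  i=3: -3.1412·-0.2386 − -2.5989·1.4959 = +4.6371 (running +19.3110)
  i=4: -2.5989·-2.7814 − -0.0910·-0.2386 = +7.2067 (running +26.5177)
  i=5: -0.0910·-0.8807 − 3.4454·-2.7814 = +9.6632 (running +36.1809)
  i=6: 3.4454·3.0056 − 1.2724·-0.8807 = +11.4762 (running +47.6572)
Area = |Σ|/2 = |47.6572|/2 = 23.8286

Area at t=0.168: 23.8286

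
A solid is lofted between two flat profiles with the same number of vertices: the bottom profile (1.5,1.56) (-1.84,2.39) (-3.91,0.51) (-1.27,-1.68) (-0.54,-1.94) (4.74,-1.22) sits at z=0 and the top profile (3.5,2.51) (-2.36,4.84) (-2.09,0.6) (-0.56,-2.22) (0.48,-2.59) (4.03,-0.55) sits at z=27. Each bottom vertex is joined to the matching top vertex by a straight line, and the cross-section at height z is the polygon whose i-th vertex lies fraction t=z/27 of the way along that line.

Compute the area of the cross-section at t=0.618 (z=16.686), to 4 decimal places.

Area at t=0.618: 27.3102

Cross-section at t=0.618: each vertex is (1-t)·p0[i] + t·p1[i].
  v1: (1-0.618)·(1.5,1.56) + 0.618·(3.5,2.51) = (2.7360,2.1471)
  v2: (1-0.618)·(-1.84,2.39) + 0.618·(-2.36,4.84) = (-2.1614,3.9041)
  v3: (1-0.618)·(-3.91,0.51) + 0.618·(-2.09,0.6) = (-2.7852,0.5656)
  v4: (1-0.618)·(-1.27,-1.68) + 0.618·(-0.56,-2.22) = (-0.8312,-2.0137)
  v5: (1-0.618)·(-0.54,-1.94) + 0.618·(0.48,-2.59) = (0.0904,-2.3417)
  v6: (1-0.618)·(4.74,-1.22) + 0.618·(4.03,-0.55) = (4.3012,-0.8059)
Shoelace sum Σ(x_i·y_{i+1} − x_{i+1}·y_i):
  i=1: 2.7360·3.9041 − -2.1614·2.1471 = +15.3223 (running +15.3223)
  i=2: -2.1614·0.5656 − -2.7852·3.9041 = +9.6513 (running +24.9736)
  i=3: -2.7852·-2.0137 − -0.8312·0.5656 = +6.0788 (running +31.0525)
  i=4: -0.8312·-2.3417 − 0.0904·-2.0137 = +2.1284 (running +33.1809)
  i=5: 0.0904·-0.8059 − 4.3012·-2.3417 = +9.9993 (running +43.1802)
  i=6: 4.3012·2.1471 − 2.7360·-0.8059 = +11.4402 (running +54.6204)
Area = |Σ|/2 = |54.6204|/2 = 27.3102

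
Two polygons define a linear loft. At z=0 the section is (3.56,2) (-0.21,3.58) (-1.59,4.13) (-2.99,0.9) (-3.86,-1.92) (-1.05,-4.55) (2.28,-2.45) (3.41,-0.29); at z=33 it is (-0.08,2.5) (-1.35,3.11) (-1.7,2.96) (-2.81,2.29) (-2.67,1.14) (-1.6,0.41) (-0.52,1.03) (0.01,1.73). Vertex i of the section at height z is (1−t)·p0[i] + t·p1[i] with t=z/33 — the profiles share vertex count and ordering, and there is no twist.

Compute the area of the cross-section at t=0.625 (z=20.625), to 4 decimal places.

Area at t=0.625: 14.6509

Cross-section at t=0.625: each vertex is (1-t)·p0[i] + t·p1[i].
  v1: (1-0.625)·(3.56,2) + 0.625·(-0.08,2.5) = (1.2850,2.3125)
  v2: (1-0.625)·(-0.21,3.58) + 0.625·(-1.35,3.11) = (-0.9225,3.2862)
  v3: (1-0.625)·(-1.59,4.13) + 0.625·(-1.7,2.96) = (-1.6587,3.3988)
  v4: (1-0.625)·(-2.99,0.9) + 0.625·(-2.81,2.29) = (-2.8775,1.7687)
  v5: (1-0.625)·(-3.86,-1.92) + 0.625·(-2.67,1.14) = (-3.1162,-0.0075)
  v6: (1-0.625)·(-1.05,-4.55) + 0.625·(-1.6,0.41) = (-1.3938,-1.4500)
  v7: (1-0.625)·(2.28,-2.45) + 0.625·(-0.52,1.03) = (0.5300,-0.2750)
  v8: (1-0.625)·(3.41,-0.29) + 0.625·(0.01,1.73) = (1.2850,0.9725)
Shoelace sum Σ(x_i·y_{i+1} − x_{i+1}·y_i):
  i=1: 1.2850·3.2862 − -0.9225·2.3125 = +6.3561 (running +6.3561)
  i=2: -0.9225·3.3988 − -1.6587·3.2862 = +2.3157 (running +8.6718)
  i=3: -1.6587·1.7687 − -2.8775·3.3988 = +6.8460 (running +15.5178)
  i=4: -2.8775·-0.0075 − -3.1162·1.7687 = +5.5334 (running +21.0513)
  i=5: -3.1162·-1.4500 − -1.3938·-0.0075 = +4.5081 (running +25.5594)
  i=6: -1.3938·-0.2750 − 0.5300·-1.4500 = +1.1518 (running +26.7112)
  i=7: 0.5300·0.9725 − 1.2850·-0.2750 = +0.8688 (running +27.5800)
  i=8: 1.2850·2.3125 − 1.2850·0.9725 = +1.7219 (running +29.3019)
Area = |Σ|/2 = |29.3019|/2 = 14.6509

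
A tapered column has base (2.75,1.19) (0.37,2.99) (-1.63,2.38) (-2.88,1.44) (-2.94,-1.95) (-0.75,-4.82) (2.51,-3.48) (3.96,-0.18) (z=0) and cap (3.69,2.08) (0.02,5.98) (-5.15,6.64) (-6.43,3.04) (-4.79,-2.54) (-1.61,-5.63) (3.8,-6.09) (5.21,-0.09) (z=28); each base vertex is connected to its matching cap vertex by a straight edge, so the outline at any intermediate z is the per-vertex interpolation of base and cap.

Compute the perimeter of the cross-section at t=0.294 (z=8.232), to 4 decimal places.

Perimeter at t=0.294: 27.0248

Cross-section at t=0.294: each vertex is (1-t)·p0[i] + t·p1[i].
  v1: (1-0.294)·(2.75,1.19) + 0.294·(3.69,2.08) = (3.0264,1.4517)
  v2: (1-0.294)·(0.37,2.99) + 0.294·(0.02,5.98) = (0.2671,3.8691)
  v3: (1-0.294)·(-1.63,2.38) + 0.294·(-5.15,6.64) = (-2.6649,3.6324)
  v4: (1-0.294)·(-2.88,1.44) + 0.294·(-6.43,3.04) = (-3.9237,1.9104)
  v5: (1-0.294)·(-2.94,-1.95) + 0.294·(-4.79,-2.54) = (-3.4839,-2.1235)
  v6: (1-0.294)·(-0.75,-4.82) + 0.294·(-1.61,-5.63) = (-1.0028,-5.0581)
  v7: (1-0.294)·(2.51,-3.48) + 0.294·(3.8,-6.09) = (2.8893,-4.2473)
  v8: (1-0.294)·(3.96,-0.18) + 0.294·(5.21,-0.09) = (4.3275,-0.1535)
Perimeter = Σ |v_{i+1} − v_i|:
  edge 1→2: √(-2.7593² + 2.4174²) = 3.6684 (running 3.6684)
  edge 2→3: √(-2.9320² + -0.2366²) = 2.9415 (running 6.6099)
  edge 3→4: √(-1.2588² + -1.7220²) = 2.1331 (running 8.7430)
  edge 4→5: √(0.4398² + -4.0339²) = 4.0578 (running 12.8008)
  edge 5→6: √(2.4811² + -2.9347²) = 3.8429 (running 16.6437)
  edge 6→7: √(3.8921² + 0.8108²) = 3.9757 (running 20.6194)
  edge 7→8: √(1.4382² + 4.0938²) = 4.3391 (running 24.9585)
  edge 8→1: √(-1.3011² + 1.6052²) = 2.0663 (running 27.0248)
Perimeter = 27.0248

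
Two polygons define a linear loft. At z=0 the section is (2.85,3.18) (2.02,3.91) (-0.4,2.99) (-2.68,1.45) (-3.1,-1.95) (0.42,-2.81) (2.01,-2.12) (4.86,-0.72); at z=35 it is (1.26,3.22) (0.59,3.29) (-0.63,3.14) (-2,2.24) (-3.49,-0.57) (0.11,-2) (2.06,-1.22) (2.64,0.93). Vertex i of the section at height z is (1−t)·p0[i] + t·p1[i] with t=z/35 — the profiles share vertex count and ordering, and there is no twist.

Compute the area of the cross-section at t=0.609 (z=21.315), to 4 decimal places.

Area at t=0.609: 26.2322

Cross-section at t=0.609: each vertex is (1-t)·p0[i] + t·p1[i].
  v1: (1-0.609)·(2.85,3.18) + 0.609·(1.26,3.22) = (1.8817,3.2044)
  v2: (1-0.609)·(2.02,3.91) + 0.609·(0.59,3.29) = (1.1491,3.5324)
  v3: (1-0.609)·(-0.4,2.99) + 0.609·(-0.63,3.14) = (-0.5401,3.0814)
  v4: (1-0.609)·(-2.68,1.45) + 0.609·(-2,2.24) = (-2.2659,1.9311)
  v5: (1-0.609)·(-3.1,-1.95) + 0.609·(-3.49,-0.57) = (-3.3375,-1.1096)
  v6: (1-0.609)·(0.42,-2.81) + 0.609·(0.11,-2) = (0.2312,-2.3167)
  v7: (1-0.609)·(2.01,-2.12) + 0.609·(2.06,-1.22) = (2.0404,-1.5719)
  v8: (1-0.609)·(4.86,-0.72) + 0.609·(2.64,0.93) = (3.5080,0.2849)
Shoelace sum Σ(x_i·y_{i+1} − x_{i+1}·y_i):
  i=1: 1.8817·3.5324 − 1.1491·3.2044 = +2.9647 (running +2.9647)
  i=2: 1.1491·3.0814 − -0.5401·3.5324 = +5.4486 (running +8.4133)
  i=3: -0.5401·1.9311 − -2.2659·3.0814 = +5.9390 (running +14.3524)
  i=4: -2.2659·-1.1096 − -3.3375·1.9311 = +8.9593 (running +23.3116)
  i=5: -3.3375·-2.3167 − 0.2312·-1.1096 = +7.9886 (running +31.3002)
  i=6: 0.2312·-1.5719 − 2.0404·-2.3167 = +4.3637 (running +35.6639)
  i=7: 2.0404·0.2849 − 3.5080·-1.5719 = +6.0955 (running +41.7594)
  i=8: 3.5080·3.2044 − 1.8817·0.2849 = +10.7050 (running +52.4643)
Area = |Σ|/2 = |52.4643|/2 = 26.2322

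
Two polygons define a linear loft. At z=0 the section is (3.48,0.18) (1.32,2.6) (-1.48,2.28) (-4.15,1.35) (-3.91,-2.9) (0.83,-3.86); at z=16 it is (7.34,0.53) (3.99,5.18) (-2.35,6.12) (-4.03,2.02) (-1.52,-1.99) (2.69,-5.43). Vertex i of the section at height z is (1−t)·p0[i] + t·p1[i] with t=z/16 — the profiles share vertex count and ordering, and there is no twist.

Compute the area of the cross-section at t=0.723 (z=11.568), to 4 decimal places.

Cross-section at t=0.723: each vertex is (1-t)·p0[i] + t·p1[i].
  v1: (1-0.723)·(3.48,0.18) + 0.723·(7.34,0.53) = (6.2708,0.4331)
  v2: (1-0.723)·(1.32,2.6) + 0.723·(3.99,5.18) = (3.2504,4.4653)
  v3: (1-0.723)·(-1.48,2.28) + 0.723·(-2.35,6.12) = (-2.1090,5.0563)
  v4: (1-0.723)·(-4.15,1.35) + 0.723·(-4.03,2.02) = (-4.0632,1.8344)
  v5: (1-0.723)·(-3.91,-2.9) + 0.723·(-1.52,-1.99) = (-2.1820,-2.2421)
  v6: (1-0.723)·(0.83,-3.86) + 0.723·(2.69,-5.43) = (2.1748,-4.9951)
Shoelace sum Σ(x_i·y_{i+1} − x_{i+1}·y_i):
  i=1: 6.2708·4.4653 − 3.2504·0.4331 = +26.5936 (running +26.5936)
  i=2: 3.2504·5.0563 − -2.1090·4.4653 = +25.8526 (running +52.4461)
  i=3: -2.1090·1.8344 − -4.0632·5.0563 = +16.6763 (running +69.1224)
  i=4: -4.0632·-2.2421 − -2.1820·1.8344 = +13.1128 (running +82.2352)
  i=5: -2.1820·-4.9951 − 2.1748·-2.2421 = +15.7755 (running +98.0107)
  i=6: 2.1748·0.4331 − 6.2708·-4.9951 = +32.2650 (running +130.2757)
Area = |Σ|/2 = |130.2757|/2 = 65.1379

Area at t=0.723: 65.1379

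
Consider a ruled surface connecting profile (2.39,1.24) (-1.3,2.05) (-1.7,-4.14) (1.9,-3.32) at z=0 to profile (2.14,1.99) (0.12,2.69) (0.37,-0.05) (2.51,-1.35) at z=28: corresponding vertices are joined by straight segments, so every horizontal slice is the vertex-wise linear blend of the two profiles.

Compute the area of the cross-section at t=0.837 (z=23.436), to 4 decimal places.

Area at t=0.837: 7.8311

Cross-section at t=0.837: each vertex is (1-t)·p0[i] + t·p1[i].
  v1: (1-0.837)·(2.39,1.24) + 0.837·(2.14,1.99) = (2.1808,1.8678)
  v2: (1-0.837)·(-1.3,2.05) + 0.837·(0.12,2.69) = (-0.1115,2.5857)
  v3: (1-0.837)·(-1.7,-4.14) + 0.837·(0.37,-0.05) = (0.0326,-0.7167)
  v4: (1-0.837)·(1.9,-3.32) + 0.837·(2.51,-1.35) = (2.4106,-1.6711)
Shoelace sum Σ(x_i·y_{i+1} − x_{i+1}·y_i):
  i=1: 2.1808·2.5857 − -0.1115·1.8678 = +5.8469 (running +5.8469)
  i=2: -0.1115·-0.7167 − 0.0326·2.5857 = -0.0044 (running +5.8425)
  i=3: 0.0326·-1.6711 − 2.4106·-0.7167 = +1.6731 (running +7.5156)
  i=4: 2.4106·1.8678 − 2.1808·-1.6711 = +8.1466 (running +15.6623)
Area = |Σ|/2 = |15.6623|/2 = 7.8311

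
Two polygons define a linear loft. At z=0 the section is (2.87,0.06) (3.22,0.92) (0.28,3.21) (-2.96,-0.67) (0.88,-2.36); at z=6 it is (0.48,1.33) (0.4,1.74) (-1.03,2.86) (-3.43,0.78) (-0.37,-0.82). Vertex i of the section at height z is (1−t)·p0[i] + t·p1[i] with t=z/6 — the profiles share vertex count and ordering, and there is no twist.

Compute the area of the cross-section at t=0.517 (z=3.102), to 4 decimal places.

Cross-section at t=0.517: each vertex is (1-t)·p0[i] + t·p1[i].
  v1: (1-0.517)·(2.87,0.06) + 0.517·(0.48,1.33) = (1.6344,0.7166)
  v2: (1-0.517)·(3.22,0.92) + 0.517·(0.4,1.74) = (1.7621,1.3439)
  v3: (1-0.517)·(0.28,3.21) + 0.517·(-1.03,2.86) = (-0.3973,3.0290)
  v4: (1-0.517)·(-2.96,-0.67) + 0.517·(-3.43,0.78) = (-3.2030,0.0796)
  v5: (1-0.517)·(0.88,-2.36) + 0.517·(-0.37,-0.82) = (0.2337,-1.5638)
Shoelace sum Σ(x_i·y_{i+1} − x_{i+1}·y_i):
  i=1: 1.6344·1.3439 − 1.7621·0.7166 = +0.9338 (running +0.9338)
  i=2: 1.7621·3.0290 − -0.3973·1.3439 = +5.8713 (running +6.8051)
  i=3: -0.3973·0.0796 − -3.2030·3.0290 = +9.6704 (running +16.4755)
  i=4: -3.2030·-1.5638 − 0.2337·0.0796 = +4.9903 (running +21.4658)
  i=5: 0.2337·0.7166 − 1.6344·-1.5638 = +2.7234 (running +24.1891)
Area = |Σ|/2 = |24.1891|/2 = 12.0946

Area at t=0.517: 12.0946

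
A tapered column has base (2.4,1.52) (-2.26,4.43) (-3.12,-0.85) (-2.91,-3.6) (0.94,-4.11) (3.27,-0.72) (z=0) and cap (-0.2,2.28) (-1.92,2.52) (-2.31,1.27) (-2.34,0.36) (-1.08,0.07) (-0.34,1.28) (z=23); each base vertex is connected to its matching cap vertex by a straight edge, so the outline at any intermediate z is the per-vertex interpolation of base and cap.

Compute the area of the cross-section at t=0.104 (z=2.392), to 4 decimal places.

Area at t=0.104: 31.7430

Cross-section at t=0.104: each vertex is (1-t)·p0[i] + t·p1[i].
  v1: (1-0.104)·(2.4,1.52) + 0.104·(-0.2,2.28) = (2.1296,1.5990)
  v2: (1-0.104)·(-2.26,4.43) + 0.104·(-1.92,2.52) = (-2.2246,4.2314)
  v3: (1-0.104)·(-3.12,-0.85) + 0.104·(-2.31,1.27) = (-3.0358,-0.6295)
  v4: (1-0.104)·(-2.91,-3.6) + 0.104·(-2.34,0.36) = (-2.8507,-3.1882)
  v5: (1-0.104)·(0.94,-4.11) + 0.104·(-1.08,0.07) = (0.7299,-3.6753)
  v6: (1-0.104)·(3.27,-0.72) + 0.104·(-0.34,1.28) = (2.8946,-0.5120)
Shoelace sum Σ(x_i·y_{i+1} − x_{i+1}·y_i):
  i=1: 2.1296·4.2314 − -2.2246·1.5990 = +12.5684 (running +12.5684)
  i=2: -2.2246·-0.6295 − -3.0358·4.2314 = +14.2458 (running +26.8142)
  i=3: -3.0358·-3.1882 − -2.8507·-0.6295 = +7.8839 (running +34.6981)
  i=4: -2.8507·-3.6753 − 0.7299·-3.1882 = +12.8043 (running +47.5024)
  i=5: 0.7299·-0.5120 − 2.8946·-3.6753 = +10.2646 (running +57.7670)
  i=6: 2.8946·1.5990 − 2.1296·-0.5120 = +5.7189 (running +63.4859)
Area = |Σ|/2 = |63.4859|/2 = 31.7430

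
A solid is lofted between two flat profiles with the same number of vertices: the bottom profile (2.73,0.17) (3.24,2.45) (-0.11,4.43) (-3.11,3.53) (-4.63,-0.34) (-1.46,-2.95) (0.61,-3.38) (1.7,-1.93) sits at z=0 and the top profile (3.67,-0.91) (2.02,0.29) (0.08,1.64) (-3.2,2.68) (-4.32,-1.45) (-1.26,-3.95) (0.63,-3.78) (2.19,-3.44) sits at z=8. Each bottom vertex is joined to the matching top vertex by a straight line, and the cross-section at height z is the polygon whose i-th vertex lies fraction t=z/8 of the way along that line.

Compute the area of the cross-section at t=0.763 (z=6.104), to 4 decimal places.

Cross-section at t=0.763: each vertex is (1-t)·p0[i] + t·p1[i].
  v1: (1-0.763)·(2.73,0.17) + 0.763·(3.67,-0.91) = (3.4472,-0.6540)
  v2: (1-0.763)·(3.24,2.45) + 0.763·(2.02,0.29) = (2.3091,0.8019)
  v3: (1-0.763)·(-0.11,4.43) + 0.763·(0.08,1.64) = (0.0350,2.3012)
  v4: (1-0.763)·(-3.11,3.53) + 0.763·(-3.2,2.68) = (-3.1787,2.8815)
  v5: (1-0.763)·(-4.63,-0.34) + 0.763·(-4.32,-1.45) = (-4.3935,-1.1869)
  v6: (1-0.763)·(-1.46,-2.95) + 0.763·(-1.26,-3.95) = (-1.3074,-3.7130)
  v7: (1-0.763)·(0.61,-3.38) + 0.763·(0.63,-3.78) = (0.6253,-3.6852)
  v8: (1-0.763)·(1.7,-1.93) + 0.763·(2.19,-3.44) = (2.0739,-3.0821)
Shoelace sum Σ(x_i·y_{i+1} − x_{i+1}·y_i):
  i=1: 3.4472·0.8019 − 2.3091·-0.6540 = +4.2747 (running +4.2747)
  i=2: 2.3091·2.3012 − 0.0350·0.8019 = +5.2858 (running +9.5605)
  i=3: 0.0350·2.8815 − -3.1787·2.3012 = +7.4156 (running +16.9761)
  i=4: -3.1787·-1.1869 − -4.3935·2.8815 = +16.4324 (running +33.4085)
  i=5: -4.3935·-3.7130 − -1.3074·-1.1869 = +14.7612 (running +48.1697)
  i=6: -1.3074·-3.6852 − 0.6253·-3.7130 = +7.1396 (running +55.3093)
  i=7: 0.6253·-3.0821 − 2.0739·-3.6852 = +5.7155 (running +61.0248)
  i=8: 2.0739·-0.6540 − 3.4472·-3.0821 = +9.2684 (running +70.2932)
Area = |Σ|/2 = |70.2932|/2 = 35.1466

Area at t=0.763: 35.1466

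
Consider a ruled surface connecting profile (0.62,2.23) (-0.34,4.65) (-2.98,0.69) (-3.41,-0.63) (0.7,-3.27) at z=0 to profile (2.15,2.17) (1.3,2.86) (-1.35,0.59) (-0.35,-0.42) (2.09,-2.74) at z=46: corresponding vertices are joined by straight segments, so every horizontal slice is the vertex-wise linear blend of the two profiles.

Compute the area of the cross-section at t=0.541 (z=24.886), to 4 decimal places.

Cross-section at t=0.541: each vertex is (1-t)·p0[i] + t·p1[i].
  v1: (1-0.541)·(0.62,2.23) + 0.541·(2.15,2.17) = (1.4477,2.1975)
  v2: (1-0.541)·(-0.34,4.65) + 0.541·(1.3,2.86) = (0.5472,3.6816)
  v3: (1-0.541)·(-2.98,0.69) + 0.541·(-1.35,0.59) = (-2.0982,0.6359)
  v4: (1-0.541)·(-3.41,-0.63) + 0.541·(-0.35,-0.42) = (-1.7545,-0.5164)
  v5: (1-0.541)·(0.7,-3.27) + 0.541·(2.09,-2.74) = (1.4520,-2.9833)
Shoelace sum Σ(x_i·y_{i+1} − x_{i+1}·y_i):
  i=1: 1.4477·3.6816 − 0.5472·2.1975 = +4.1274 (running +4.1274)
  i=2: 0.5472·0.6359 − -2.0982·3.6816 = +8.0726 (running +12.2000)
  i=3: -2.0982·-0.5164 − -1.7545·0.6359 = +2.1992 (running +14.3992)
  i=4: -1.7545·-2.9833 − 1.4520·-0.5164 = +5.9841 (running +20.3833)
  i=5: 1.4520·2.1975 − 1.4477·-2.9833 = +7.5098 (running +27.8931)
Area = |Σ|/2 = |27.8931|/2 = 13.9465

Area at t=0.541: 13.9465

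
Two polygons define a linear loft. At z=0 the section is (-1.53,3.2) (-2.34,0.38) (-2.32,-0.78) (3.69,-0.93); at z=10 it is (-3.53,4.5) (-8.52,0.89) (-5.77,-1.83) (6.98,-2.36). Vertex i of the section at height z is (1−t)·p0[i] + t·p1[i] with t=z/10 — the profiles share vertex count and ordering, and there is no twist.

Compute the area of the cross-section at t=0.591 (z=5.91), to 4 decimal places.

Cross-section at t=0.591: each vertex is (1-t)·p0[i] + t·p1[i].
  v1: (1-0.591)·(-1.53,3.2) + 0.591·(-3.53,4.5) = (-2.7120,3.9683)
  v2: (1-0.591)·(-2.34,0.38) + 0.591·(-8.52,0.89) = (-5.9924,0.6814)
  v3: (1-0.591)·(-2.32,-0.78) + 0.591·(-5.77,-1.83) = (-4.3590,-1.4005)
  v4: (1-0.591)·(3.69,-0.93) + 0.591·(6.98,-2.36) = (5.6344,-1.7751)
Shoelace sum Σ(x_i·y_{i+1} − x_{i+1}·y_i):
  i=1: -2.7120·0.6814 − -5.9924·3.9683 = +21.9316 (running +21.9316)
  i=2: -5.9924·-1.4005 − -4.3590·0.6814 = +11.3629 (running +33.2944)
  i=3: -4.3590·-1.7751 − 5.6344·-1.4005 = +15.6289 (running +48.9234)
  i=4: 5.6344·3.9683 − -2.7120·-1.7751 = +17.5448 (running +66.4682)
Area = |Σ|/2 = |66.4682|/2 = 33.2341

Area at t=0.591: 33.2341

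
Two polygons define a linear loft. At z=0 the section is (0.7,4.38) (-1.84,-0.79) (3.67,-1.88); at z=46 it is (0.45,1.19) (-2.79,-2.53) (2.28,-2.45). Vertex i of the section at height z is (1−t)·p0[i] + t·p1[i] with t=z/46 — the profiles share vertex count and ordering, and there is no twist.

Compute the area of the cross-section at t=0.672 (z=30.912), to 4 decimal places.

Cross-section at t=0.672: each vertex is (1-t)·p0[i] + t·p1[i].
  v1: (1-0.672)·(0.7,4.38) + 0.672·(0.45,1.19) = (0.5320,2.2363)
  v2: (1-0.672)·(-1.84,-0.79) + 0.672·(-2.79,-2.53) = (-2.4784,-1.9593)
  v3: (1-0.672)·(3.67,-1.88) + 0.672·(2.28,-2.45) = (2.7359,-2.2630)
Shoelace sum Σ(x_i·y_{i+1} − x_{i+1}·y_i):
  i=1: 0.5320·-1.9593 − -2.4784·2.2363 = +4.5002 (running +4.5002)
  i=2: -2.4784·-2.2630 − 2.7359·-1.9593 = +10.9692 (running +15.4693)
  i=3: 2.7359·2.2363 − 0.5320·-2.2630 = +7.3223 (running +22.7916)
Area = |Σ|/2 = |22.7916|/2 = 11.3958

Area at t=0.672: 11.3958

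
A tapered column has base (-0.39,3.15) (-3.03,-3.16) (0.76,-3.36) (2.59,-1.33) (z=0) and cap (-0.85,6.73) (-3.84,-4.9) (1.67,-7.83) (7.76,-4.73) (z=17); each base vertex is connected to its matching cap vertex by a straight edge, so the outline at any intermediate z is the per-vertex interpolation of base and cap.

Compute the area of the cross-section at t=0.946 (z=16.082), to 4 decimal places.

Cross-section at t=0.946: each vertex is (1-t)·p0[i] + t·p1[i].
  v1: (1-0.946)·(-0.39,3.15) + 0.946·(-0.85,6.73) = (-0.8252,6.5367)
  v2: (1-0.946)·(-3.03,-3.16) + 0.946·(-3.84,-4.9) = (-3.7963,-4.8060)
  v3: (1-0.946)·(0.76,-3.36) + 0.946·(1.67,-7.83) = (1.6209,-7.5886)
  v4: (1-0.946)·(2.59,-1.33) + 0.946·(7.76,-4.73) = (7.4808,-4.5464)
Shoelace sum Σ(x_i·y_{i+1} − x_{i+1}·y_i):
  i=1: -0.8252·-4.8060 − -3.7963·6.5367 = +28.7807 (running +28.7807)
  i=2: -3.7963·-7.5886 − 1.6209·-4.8060 = +36.5983 (running +65.3790)
  i=3: 1.6209·-4.5464 − 7.4808·-7.5886 = +49.4000 (running +114.7790)
  i=4: 7.4808·6.5367 − -0.8252·-4.5464 = +45.1482 (running +159.9272)
Area = |Σ|/2 = |159.9272|/2 = 79.9636

Area at t=0.946: 79.9636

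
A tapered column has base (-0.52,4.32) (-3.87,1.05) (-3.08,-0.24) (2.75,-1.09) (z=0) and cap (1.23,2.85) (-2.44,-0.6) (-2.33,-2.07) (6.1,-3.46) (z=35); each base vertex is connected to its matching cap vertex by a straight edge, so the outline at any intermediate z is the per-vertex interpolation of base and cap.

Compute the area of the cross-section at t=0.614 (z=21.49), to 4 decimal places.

Area at t=0.614: 22.7411

Cross-section at t=0.614: each vertex is (1-t)·p0[i] + t·p1[i].
  v1: (1-0.614)·(-0.52,4.32) + 0.614·(1.23,2.85) = (0.5545,3.4174)
  v2: (1-0.614)·(-3.87,1.05) + 0.614·(-2.44,-0.6) = (-2.9920,0.0369)
  v3: (1-0.614)·(-3.08,-0.24) + 0.614·(-2.33,-2.07) = (-2.6195,-1.3636)
  v4: (1-0.614)·(2.75,-1.09) + 0.614·(6.1,-3.46) = (4.8069,-2.5452)
Shoelace sum Σ(x_i·y_{i+1} − x_{i+1}·y_i):
  i=1: 0.5545·0.0369 − -2.9920·3.4174 = +10.2453 (running +10.2453)
  i=2: -2.9920·-1.3636 − -2.6195·0.0369 = +4.1766 (running +14.4219)
  i=3: -2.6195·-2.5452 − 4.8069·-1.3636 = +13.2219 (running +27.6438)
  i=4: 4.8069·3.4174 − 0.5545·-2.5452 = +17.8385 (running +45.4823)
Area = |Σ|/2 = |45.4823|/2 = 22.7411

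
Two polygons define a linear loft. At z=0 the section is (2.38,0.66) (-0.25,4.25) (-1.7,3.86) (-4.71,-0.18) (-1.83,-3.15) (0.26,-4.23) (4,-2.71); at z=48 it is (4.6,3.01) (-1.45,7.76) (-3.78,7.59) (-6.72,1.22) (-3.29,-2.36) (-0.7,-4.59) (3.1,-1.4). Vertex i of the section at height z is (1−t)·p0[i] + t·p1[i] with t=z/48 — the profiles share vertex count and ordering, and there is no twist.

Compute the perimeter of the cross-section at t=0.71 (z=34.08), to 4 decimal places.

Cross-section at t=0.71: each vertex is (1-t)·p0[i] + t·p1[i].
  v1: (1-0.71)·(2.38,0.66) + 0.71·(4.6,3.01) = (3.9562,2.3285)
  v2: (1-0.71)·(-0.25,4.25) + 0.71·(-1.45,7.76) = (-1.1020,6.7421)
  v3: (1-0.71)·(-1.7,3.86) + 0.71·(-3.78,7.59) = (-3.1768,6.5083)
  v4: (1-0.71)·(-4.71,-0.18) + 0.71·(-6.72,1.22) = (-6.1371,0.8140)
  v5: (1-0.71)·(-1.83,-3.15) + 0.71·(-3.29,-2.36) = (-2.8666,-2.5891)
  v6: (1-0.71)·(0.26,-4.23) + 0.71·(-0.7,-4.59) = (-0.4216,-4.4856)
  v7: (1-0.71)·(4,-2.71) + 0.71·(3.1,-1.4) = (3.3610,-1.7799)
Perimeter = Σ |v_{i+1} − v_i|:
  edge 1→2: √(-5.0582² + 4.4136²) = 6.7131 (running 6.7131)
  edge 2→3: √(-2.0748² + -0.2338²) = 2.0879 (running 8.8010)
  edge 3→4: √(-2.9603² + -5.6943²) = 6.4178 (running 15.2188)
  edge 4→5: √(3.2705² + -3.4031²) = 4.7199 (running 19.9387)
  edge 5→6: √(2.4450² + -1.8965²) = 3.0943 (running 23.0330)
  edge 6→7: √(3.7826² + 2.7057²) = 4.6507 (running 27.6837)
  edge 7→1: √(0.5952² + 4.1084²) = 4.1513 (running 31.8350)
Perimeter = 31.8350

Perimeter at t=0.71: 31.8350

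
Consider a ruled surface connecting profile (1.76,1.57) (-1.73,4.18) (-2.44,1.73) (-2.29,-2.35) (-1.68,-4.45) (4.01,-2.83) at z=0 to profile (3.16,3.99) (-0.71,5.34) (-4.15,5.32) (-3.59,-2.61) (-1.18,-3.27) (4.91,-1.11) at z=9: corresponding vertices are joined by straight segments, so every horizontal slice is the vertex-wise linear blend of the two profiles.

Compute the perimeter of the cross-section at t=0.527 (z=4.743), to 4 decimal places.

Cross-section at t=0.527: each vertex is (1-t)·p0[i] + t·p1[i].
  v1: (1-0.527)·(1.76,1.57) + 0.527·(3.16,3.99) = (2.4978,2.8453)
  v2: (1-0.527)·(-1.73,4.18) + 0.527·(-0.71,5.34) = (-1.1925,4.7913)
  v3: (1-0.527)·(-2.44,1.73) + 0.527·(-4.15,5.32) = (-3.3412,3.6219)
  v4: (1-0.527)·(-2.29,-2.35) + 0.527·(-3.59,-2.61) = (-2.9751,-2.4870)
  v5: (1-0.527)·(-1.68,-4.45) + 0.527·(-1.18,-3.27) = (-1.4165,-3.8281)
  v6: (1-0.527)·(4.01,-2.83) + 0.527·(4.91,-1.11) = (4.4843,-1.9236)
Perimeter = Σ |v_{i+1} − v_i|:
  edge 1→2: √(-3.6903² + 1.9460²) = 4.1719 (running 4.1719)
  edge 2→3: √(-2.1487² + -1.1694²) = 2.4463 (running 6.6182)
  edge 3→4: √(0.3661² + -6.1090²) = 6.1199 (running 12.7381)
  edge 4→5: √(1.5586² + -1.3411²) = 2.0562 (running 14.7943)
  edge 5→6: √(5.9008² + 1.9046²) = 6.2006 (running 20.9949)
  edge 6→1: √(-1.9865² + 4.7689²) = 5.1661 (running 26.1610)
Perimeter = 26.1610

Perimeter at t=0.527: 26.1610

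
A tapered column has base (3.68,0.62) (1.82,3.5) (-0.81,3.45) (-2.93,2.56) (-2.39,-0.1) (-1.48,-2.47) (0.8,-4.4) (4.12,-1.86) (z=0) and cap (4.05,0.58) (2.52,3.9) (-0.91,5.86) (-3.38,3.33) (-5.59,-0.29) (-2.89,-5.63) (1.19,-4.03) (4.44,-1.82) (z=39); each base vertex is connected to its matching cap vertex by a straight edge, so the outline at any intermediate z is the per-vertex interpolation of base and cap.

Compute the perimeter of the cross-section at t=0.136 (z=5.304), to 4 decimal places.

Perimeter at t=0.136: 24.0031

Cross-section at t=0.136: each vertex is (1-t)·p0[i] + t·p1[i].
  v1: (1-0.136)·(3.68,0.62) + 0.136·(4.05,0.58) = (3.7303,0.6146)
  v2: (1-0.136)·(1.82,3.5) + 0.136·(2.52,3.9) = (1.9152,3.5544)
  v3: (1-0.136)·(-0.81,3.45) + 0.136·(-0.91,5.86) = (-0.8236,3.7778)
  v4: (1-0.136)·(-2.93,2.56) + 0.136·(-3.38,3.33) = (-2.9912,2.6647)
  v5: (1-0.136)·(-2.39,-0.1) + 0.136·(-5.59,-0.29) = (-2.8252,-0.1258)
  v6: (1-0.136)·(-1.48,-2.47) + 0.136·(-2.89,-5.63) = (-1.6718,-2.8998)
  v7: (1-0.136)·(0.8,-4.4) + 0.136·(1.19,-4.03) = (0.8530,-4.3497)
  v8: (1-0.136)·(4.12,-1.86) + 0.136·(4.44,-1.82) = (4.1635,-1.8546)
Perimeter = Σ |v_{i+1} − v_i|:
  edge 1→2: √(-1.8151² + 2.9398²) = 3.4550 (running 3.4550)
  edge 2→3: √(-2.7388² + 0.2234²) = 2.7479 (running 6.2029)
  edge 3→4: √(-2.1676² + -1.1130²) = 2.4367 (running 8.6396)
  edge 4→5: √(0.1660² + -2.7906²) = 2.7955 (running 11.4351)
  edge 5→6: √(1.1534² + -2.7739²) = 3.0042 (running 14.4393)
  edge 6→7: √(2.5248² + -1.4499²) = 2.9115 (running 17.3508)
  edge 7→8: √(3.3105² + 2.4951²) = 4.1455 (running 21.4962)
  edge 8→1: √(-0.4332² + 2.4691²) = 2.5068 (running 24.0031)
Perimeter = 24.0031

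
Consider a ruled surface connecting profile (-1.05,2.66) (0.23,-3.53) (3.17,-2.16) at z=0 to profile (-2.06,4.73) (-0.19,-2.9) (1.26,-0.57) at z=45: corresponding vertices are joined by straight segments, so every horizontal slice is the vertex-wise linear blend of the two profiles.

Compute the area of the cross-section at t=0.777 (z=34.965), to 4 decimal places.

Cross-section at t=0.777: each vertex is (1-t)·p0[i] + t·p1[i].
  v1: (1-0.777)·(-1.05,2.66) + 0.777·(-2.06,4.73) = (-1.8348,4.2684)
  v2: (1-0.777)·(0.23,-3.53) + 0.777·(-0.19,-2.9) = (-0.0963,-3.0405)
  v3: (1-0.777)·(3.17,-2.16) + 0.777·(1.26,-0.57) = (1.6859,-0.9246)
Shoelace sum Σ(x_i·y_{i+1} − x_{i+1}·y_i):
  i=1: -1.8348·-3.0405 − -0.0963·4.2684 = +5.9898 (running +5.9898)
  i=2: -0.0963·-0.9246 − 1.6859·-3.0405 = +5.2151 (running +11.2049)
  i=3: 1.6859·4.2684 − -1.8348·-0.9246 = +5.4998 (running +16.7048)
Area = |Σ|/2 = |16.7048|/2 = 8.3524

Area at t=0.777: 8.3524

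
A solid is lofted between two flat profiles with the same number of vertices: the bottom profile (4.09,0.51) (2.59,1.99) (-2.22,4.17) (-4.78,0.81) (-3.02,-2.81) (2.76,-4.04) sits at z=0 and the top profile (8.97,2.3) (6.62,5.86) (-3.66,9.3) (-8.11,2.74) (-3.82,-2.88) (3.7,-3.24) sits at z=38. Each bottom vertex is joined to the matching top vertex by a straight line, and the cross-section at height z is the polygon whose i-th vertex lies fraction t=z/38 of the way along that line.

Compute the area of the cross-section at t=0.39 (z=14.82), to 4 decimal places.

Area at t=0.39: 77.1941

Cross-section at t=0.39: each vertex is (1-t)·p0[i] + t·p1[i].
  v1: (1-0.39)·(4.09,0.51) + 0.39·(8.97,2.3) = (5.9932,1.2081)
  v2: (1-0.39)·(2.59,1.99) + 0.39·(6.62,5.86) = (4.1617,3.4993)
  v3: (1-0.39)·(-2.22,4.17) + 0.39·(-3.66,9.3) = (-2.7816,6.1707)
  v4: (1-0.39)·(-4.78,0.81) + 0.39·(-8.11,2.74) = (-6.0787,1.5627)
  v5: (1-0.39)·(-3.02,-2.81) + 0.39·(-3.82,-2.88) = (-3.3320,-2.8373)
  v6: (1-0.39)·(2.76,-4.04) + 0.39·(3.7,-3.24) = (3.1266,-3.7280)
Shoelace sum Σ(x_i·y_{i+1} − x_{i+1}·y_i):
  i=1: 5.9932·3.4993 − 4.1617·1.2081 = +15.9443 (running +15.9443)
  i=2: 4.1617·6.1707 − -2.7816·3.4993 = +35.4143 (running +51.3585)
  i=3: -2.7816·1.5627 − -6.0787·6.1707 = +33.1630 (running +84.5215)
  i=4: -6.0787·-2.8373 − -3.3320·1.5627 = +22.4540 (running +106.9755)
  i=5: -3.3320·-3.7280 − 3.1266·-2.8373 = +21.2928 (running +128.2683)
  i=6: 3.1266·1.2081 − 5.9932·-3.7280 = +26.1199 (running +154.3882)
Area = |Σ|/2 = |154.3882|/2 = 77.1941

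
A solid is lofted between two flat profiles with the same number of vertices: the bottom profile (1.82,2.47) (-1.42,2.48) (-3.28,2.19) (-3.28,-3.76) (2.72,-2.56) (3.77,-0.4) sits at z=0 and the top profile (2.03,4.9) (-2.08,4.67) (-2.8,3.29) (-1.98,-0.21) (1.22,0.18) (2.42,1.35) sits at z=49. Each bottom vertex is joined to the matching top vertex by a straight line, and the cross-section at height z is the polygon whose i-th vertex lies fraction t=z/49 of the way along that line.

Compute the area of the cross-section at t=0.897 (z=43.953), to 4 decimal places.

Area at t=0.897: 22.6678

Cross-section at t=0.897: each vertex is (1-t)·p0[i] + t·p1[i].
  v1: (1-0.897)·(1.82,2.47) + 0.897·(2.03,4.9) = (2.0084,4.6497)
  v2: (1-0.897)·(-1.42,2.48) + 0.897·(-2.08,4.67) = (-2.0120,4.4444)
  v3: (1-0.897)·(-3.28,2.19) + 0.897·(-2.8,3.29) = (-2.8494,3.1767)
  v4: (1-0.897)·(-3.28,-3.76) + 0.897·(-1.98,-0.21) = (-2.1139,-0.5756)
  v5: (1-0.897)·(2.72,-2.56) + 0.897·(1.22,0.18) = (1.3745,-0.1022)
  v6: (1-0.897)·(3.77,-0.4) + 0.897·(2.42,1.35) = (2.5591,1.1698)
Shoelace sum Σ(x_i·y_{i+1} − x_{i+1}·y_i):
  i=1: 2.0084·4.4444 − -2.0120·4.6497 = +18.2814 (running +18.2814)
  i=2: -2.0120·3.1767 − -2.8494·4.4444 = +6.2726 (running +24.5539)
  i=3: -2.8494·-0.5756 − -2.1139·3.1767 = +8.3555 (running +32.9094)
  i=4: -2.1139·-0.1022 − 1.3745·-0.5756 = +1.0073 (running +33.9167)
  i=5: 1.3745·1.1698 − 2.5591·-0.1022 = +1.8694 (running +35.7861)
  i=6: 2.5591·4.6497 − 2.0084·1.1698 = +9.5495 (running +45.3357)
Area = |Σ|/2 = |45.3357|/2 = 22.6678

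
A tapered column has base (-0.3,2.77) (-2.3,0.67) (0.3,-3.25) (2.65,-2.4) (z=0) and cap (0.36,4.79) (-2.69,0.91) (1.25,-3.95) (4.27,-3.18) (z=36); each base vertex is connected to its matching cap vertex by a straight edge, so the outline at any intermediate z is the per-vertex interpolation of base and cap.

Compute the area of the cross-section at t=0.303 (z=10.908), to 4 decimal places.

Area at t=0.303: 17.8613

Cross-section at t=0.303: each vertex is (1-t)·p0[i] + t·p1[i].
  v1: (1-0.303)·(-0.3,2.77) + 0.303·(0.36,4.79) = (-0.1000,3.3821)
  v2: (1-0.303)·(-2.3,0.67) + 0.303·(-2.69,0.91) = (-2.4182,0.7427)
  v3: (1-0.303)·(0.3,-3.25) + 0.303·(1.25,-3.95) = (0.5878,-3.4621)
  v4: (1-0.303)·(2.65,-2.4) + 0.303·(4.27,-3.18) = (3.1409,-2.6363)
Shoelace sum Σ(x_i·y_{i+1} − x_{i+1}·y_i):
  i=1: -0.1000·0.7427 − -2.4182·3.3821 = +8.1041 (running +8.1041)
  i=2: -2.4182·-3.4621 − 0.5878·0.7427 = +7.9353 (running +16.0394)
  i=3: 0.5878·-2.6363 − 3.1409·-3.4621 = +9.3242 (running +25.3636)
  i=4: 3.1409·3.3821 − -0.1000·-2.6363 = +10.3589 (running +35.7225)
Area = |Σ|/2 = |35.7225|/2 = 17.8613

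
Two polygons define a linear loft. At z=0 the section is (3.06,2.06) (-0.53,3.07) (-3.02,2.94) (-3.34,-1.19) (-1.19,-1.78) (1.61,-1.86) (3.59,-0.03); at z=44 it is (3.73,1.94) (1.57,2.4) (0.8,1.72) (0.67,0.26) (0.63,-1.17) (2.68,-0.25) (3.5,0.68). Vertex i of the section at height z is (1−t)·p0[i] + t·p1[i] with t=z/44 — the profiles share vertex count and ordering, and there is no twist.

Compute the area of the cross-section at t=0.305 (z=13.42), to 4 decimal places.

Area at t=0.305: 20.1230

Cross-section at t=0.305: each vertex is (1-t)·p0[i] + t·p1[i].
  v1: (1-0.305)·(3.06,2.06) + 0.305·(3.73,1.94) = (3.2644,2.0234)
  v2: (1-0.305)·(-0.53,3.07) + 0.305·(1.57,2.4) = (0.1105,2.8657)
  v3: (1-0.305)·(-3.02,2.94) + 0.305·(0.8,1.72) = (-1.8549,2.5679)
  v4: (1-0.305)·(-3.34,-1.19) + 0.305·(0.67,0.26) = (-2.1170,-0.7478)
  v5: (1-0.305)·(-1.19,-1.78) + 0.305·(0.63,-1.17) = (-0.6349,-1.5939)
  v6: (1-0.305)·(1.61,-1.86) + 0.305·(2.68,-0.25) = (1.9364,-1.3690)
  v7: (1-0.305)·(3.59,-0.03) + 0.305·(3.5,0.68) = (3.5625,0.1865)
Shoelace sum Σ(x_i·y_{i+1} − x_{i+1}·y_i):
  i=1: 3.2644·2.8657 − 0.1105·2.0234 = +9.1309 (running +9.1309)
  i=2: 0.1105·2.5679 − -1.8549·2.8657 = +5.5992 (running +14.7301)
  i=3: -1.8549·-0.7478 − -2.1170·2.5679 = +6.8231 (running +21.5533)
  i=4: -2.1170·-1.5939 − -0.6349·-0.7478 = +2.8996 (running +24.4528)
  i=5: -0.6349·-1.3690 − 1.9364·-1.5939 = +3.9556 (running +28.4084)
  i=6: 1.9364·0.1865 − 3.5625·-1.3690 = +5.2382 (running +33.6466)
  i=7: 3.5625·2.0234 − 3.2644·0.1865 = +6.5995 (running +40.2461)
Area = |Σ|/2 = |40.2461|/2 = 20.1230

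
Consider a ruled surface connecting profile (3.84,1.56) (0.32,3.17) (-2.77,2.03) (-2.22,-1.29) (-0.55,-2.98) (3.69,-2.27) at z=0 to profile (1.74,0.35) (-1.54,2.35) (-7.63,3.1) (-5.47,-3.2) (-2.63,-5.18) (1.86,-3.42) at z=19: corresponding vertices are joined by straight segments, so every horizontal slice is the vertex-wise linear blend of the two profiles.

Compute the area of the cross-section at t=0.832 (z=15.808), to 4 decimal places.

Area at t=0.832: 48.0527

Cross-section at t=0.832: each vertex is (1-t)·p0[i] + t·p1[i].
  v1: (1-0.832)·(3.84,1.56) + 0.832·(1.74,0.35) = (2.0928,0.5533)
  v2: (1-0.832)·(0.32,3.17) + 0.832·(-1.54,2.35) = (-1.2275,2.4878)
  v3: (1-0.832)·(-2.77,2.03) + 0.832·(-7.63,3.1) = (-6.8135,2.9202)
  v4: (1-0.832)·(-2.22,-1.29) + 0.832·(-5.47,-3.2) = (-4.9240,-2.8791)
  v5: (1-0.832)·(-0.55,-2.98) + 0.832·(-2.63,-5.18) = (-2.2806,-4.8104)
  v6: (1-0.832)·(3.69,-2.27) + 0.832·(1.86,-3.42) = (2.1674,-3.2268)
Shoelace sum Σ(x_i·y_{i+1} − x_{i+1}·y_i):
  i=1: 2.0928·2.4878 − -1.2275·0.5533 = +5.8855 (running +5.8855)
  i=2: -1.2275·2.9202 − -6.8135·2.4878 = +13.3657 (running +19.2513)
  i=3: -6.8135·-2.8791 − -4.9240·2.9202 = +33.9962 (running +53.2475)
  i=4: -4.9240·-4.8104 − -2.2806·-2.8791 = +17.1204 (running +70.3679)
  i=5: -2.2806·-3.2268 − 2.1674·-4.8104 = +17.7852 (running +88.1531)
  i=6: 2.1674·0.5533 − 2.0928·-3.2268 = +7.9522 (running +96.1053)
Area = |Σ|/2 = |96.1053|/2 = 48.0527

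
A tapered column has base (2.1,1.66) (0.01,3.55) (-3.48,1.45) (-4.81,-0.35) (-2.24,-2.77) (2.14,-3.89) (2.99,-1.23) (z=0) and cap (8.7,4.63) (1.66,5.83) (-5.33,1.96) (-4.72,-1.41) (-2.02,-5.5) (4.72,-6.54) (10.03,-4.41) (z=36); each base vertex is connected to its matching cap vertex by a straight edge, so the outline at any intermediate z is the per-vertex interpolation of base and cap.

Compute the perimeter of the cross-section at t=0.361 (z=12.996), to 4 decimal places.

Perimeter at t=0.361: 30.1897

Cross-section at t=0.361: each vertex is (1-t)·p0[i] + t·p1[i].
  v1: (1-0.361)·(2.1,1.66) + 0.361·(8.7,4.63) = (4.4826,2.7322)
  v2: (1-0.361)·(0.01,3.55) + 0.361·(1.66,5.83) = (0.6056,4.3731)
  v3: (1-0.361)·(-3.48,1.45) + 0.361·(-5.33,1.96) = (-4.1479,1.6341)
  v4: (1-0.361)·(-4.81,-0.35) + 0.361·(-4.72,-1.41) = (-4.7775,-0.7327)
  v5: (1-0.361)·(-2.24,-2.77) + 0.361·(-2.02,-5.5) = (-2.1606,-3.7555)
  v6: (1-0.361)·(2.14,-3.89) + 0.361·(4.72,-6.54) = (3.0714,-4.8467)
  v7: (1-0.361)·(2.99,-1.23) + 0.361·(10.03,-4.41) = (5.5314,-2.3780)
Perimeter = Σ |v_{i+1} − v_i|:
  edge 1→2: √(-3.8769² + 1.6409²) = 4.2099 (running 4.2099)
  edge 2→3: √(-4.7535² + -2.7390²) = 5.4861 (running 9.6960)
  edge 3→4: √(-0.6297² + -2.3668²) = 2.4491 (running 12.1451)
  edge 4→5: √(2.6169² + -3.0229²) = 3.9983 (running 16.1434)
  edge 5→6: √(5.2320² + -1.0911²) = 5.3445 (running 21.4879)
  edge 6→7: √(2.4601² + 2.4687²) = 3.4851 (running 24.9731)
  edge 7→1: √(-1.0488² + 5.1101²) = 5.2167 (running 30.1897)
Perimeter = 30.1897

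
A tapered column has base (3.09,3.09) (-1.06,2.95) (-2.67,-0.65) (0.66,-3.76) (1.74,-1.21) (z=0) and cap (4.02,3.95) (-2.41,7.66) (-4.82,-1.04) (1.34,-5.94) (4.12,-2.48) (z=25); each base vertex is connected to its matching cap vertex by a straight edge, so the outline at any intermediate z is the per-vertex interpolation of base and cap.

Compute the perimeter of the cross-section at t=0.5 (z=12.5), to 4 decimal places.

Perimeter at t=0.5: 27.2351

Cross-section at t=0.5: each vertex is (1-t)·p0[i] + t·p1[i].
  v1: (1-0.5)·(3.09,3.09) + 0.5·(4.02,3.95) = (3.5550,3.5200)
  v2: (1-0.5)·(-1.06,2.95) + 0.5·(-2.41,7.66) = (-1.7350,5.3050)
  v3: (1-0.5)·(-2.67,-0.65) + 0.5·(-4.82,-1.04) = (-3.7450,-0.8450)
  v4: (1-0.5)·(0.66,-3.76) + 0.5·(1.34,-5.94) = (1.0000,-4.8500)
  v5: (1-0.5)·(1.74,-1.21) + 0.5·(4.12,-2.48) = (2.9300,-1.8450)
Perimeter = Σ |v_{i+1} − v_i|:
  edge 1→2: √(-5.2900² + 1.7850²) = 5.5830 (running 5.5830)
  edge 2→3: √(-2.0100² + -6.1500²) = 6.4701 (running 12.0532)
  edge 3→4: √(4.7450² + -4.0050²) = 6.2093 (running 18.2624)
  edge 4→5: √(1.9300² + 3.0050²) = 3.5714 (running 21.8338)
  edge 5→1: √(0.6250² + 5.3650²) = 5.4013 (running 27.2351)
Perimeter = 27.2351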